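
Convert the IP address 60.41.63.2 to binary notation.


60 = 00111100
41 = 00101001
63 = 00111111
2 = 00000010
Binary: 00111100.00101001.00111111.00000010


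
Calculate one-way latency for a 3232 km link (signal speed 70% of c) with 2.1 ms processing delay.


Speed = 0.7 * 3e5 km/s = 210000 km/s
Propagation delay = 3232 / 210000 = 0.0154 s = 15.3905 ms
Processing delay = 2.1 ms
Total one-way latency = 17.4905 ms


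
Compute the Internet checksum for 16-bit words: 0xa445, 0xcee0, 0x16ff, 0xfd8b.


Sum all words (with carry folding):
+ 0xa445 = 0xa445
+ 0xcee0 = 0x7326
+ 0x16ff = 0x8a25
+ 0xfd8b = 0x87b1
One's complement: ~0x87b1
Checksum = 0x784e


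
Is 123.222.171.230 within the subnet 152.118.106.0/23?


Subnet network: 152.118.106.0
Test IP AND mask: 123.222.170.0
No, 123.222.171.230 is not in 152.118.106.0/23


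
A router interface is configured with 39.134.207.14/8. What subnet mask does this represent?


/8 means 8 network bits, 24 host bits
Binary: 11111111000000000000000000000000
Mask: 255.0.0.0


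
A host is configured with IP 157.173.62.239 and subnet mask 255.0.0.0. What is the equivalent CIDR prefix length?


Binary: 11111111.00000000.00000000.00000000
Count leading 1s
Prefix: /8


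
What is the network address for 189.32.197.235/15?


IP:   10111101.00100000.11000101.11101011
Mask: 11111111.11111110.00000000.00000000
AND operation:
Net:  10111101.00100000.00000000.00000000
Network: 189.32.0.0/15


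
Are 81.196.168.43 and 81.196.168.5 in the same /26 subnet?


Mask: 255.255.255.192
81.196.168.43 AND mask = 81.196.168.0
81.196.168.5 AND mask = 81.196.168.0
Yes, same subnet (81.196.168.0)


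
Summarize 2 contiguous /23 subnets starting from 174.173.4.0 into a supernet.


Original prefix: /23
Number of subnets: 2 = 2^1
New prefix = 23 - 1 = 22
Supernet: 174.173.4.0/22


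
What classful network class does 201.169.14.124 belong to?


First octet: 201
Binary: 11001001
110xxxxx -> Class C (192-223)
Class C, default mask 255.255.255.0 (/24)


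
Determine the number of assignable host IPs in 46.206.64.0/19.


Host bits = 32 - 19 = 13
Total addresses = 2^13 = 8192
Usable = total - 2 (network and broadcast)
Usable hosts: 8190


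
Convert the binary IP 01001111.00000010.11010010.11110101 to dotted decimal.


01001111 = 79
00000010 = 2
11010010 = 210
11110101 = 245
IP: 79.2.210.245


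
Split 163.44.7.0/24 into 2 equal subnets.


New prefix = 24 + 1 = 25
Each subnet has 128 addresses
  163.44.7.0/25
  163.44.7.128/25
Subnets: 163.44.7.0/25, 163.44.7.128/25


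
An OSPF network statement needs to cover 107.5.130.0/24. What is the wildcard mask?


Subnet mask: 255.255.255.0
Wildcard = 255.255.255.255 - subnet mask
255 - 255 = 0
255 - 255 = 0
255 - 255 = 0
255 - 0 = 255
Wildcard: 0.0.0.255


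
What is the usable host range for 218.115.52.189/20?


Network: 218.115.48.0
Broadcast: 218.115.63.255
First usable = network + 1
Last usable = broadcast - 1
Range: 218.115.48.1 to 218.115.63.254


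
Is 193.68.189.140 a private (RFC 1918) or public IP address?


RFC 1918 private ranges:
  10.0.0.0/8 (10.0.0.0 - 10.255.255.255)
  172.16.0.0/12 (172.16.0.0 - 172.31.255.255)
  192.168.0.0/16 (192.168.0.0 - 192.168.255.255)
Public (not in any RFC 1918 range)


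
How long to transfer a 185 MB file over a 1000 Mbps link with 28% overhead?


Effective throughput = 1000 * (1 - 28/100) = 720 Mbps
File size in Mb = 185 * 8 = 1480 Mb
Time = 1480 / 720
Time = 2.0556 seconds


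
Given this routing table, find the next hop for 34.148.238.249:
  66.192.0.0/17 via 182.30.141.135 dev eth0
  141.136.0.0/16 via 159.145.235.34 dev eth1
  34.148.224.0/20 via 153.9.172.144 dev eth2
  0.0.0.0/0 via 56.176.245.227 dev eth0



Longest prefix match for 34.148.238.249:
  /17 66.192.0.0: no
  /16 141.136.0.0: no
  /20 34.148.224.0: MATCH
  /0 0.0.0.0: MATCH
Selected: next-hop 153.9.172.144 via eth2 (matched /20)


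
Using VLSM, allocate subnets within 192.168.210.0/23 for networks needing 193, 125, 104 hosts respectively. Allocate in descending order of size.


193 hosts -> /24 (254 usable): 192.168.210.0/24
125 hosts -> /25 (126 usable): 192.168.211.0/25
104 hosts -> /25 (126 usable): 192.168.211.128/25
Allocation: 192.168.210.0/24 (193 hosts, 254 usable); 192.168.211.0/25 (125 hosts, 126 usable); 192.168.211.128/25 (104 hosts, 126 usable)


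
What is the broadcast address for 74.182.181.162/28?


Network: 74.182.181.160/28
Host bits = 4
Set all host bits to 1:
Broadcast: 74.182.181.175


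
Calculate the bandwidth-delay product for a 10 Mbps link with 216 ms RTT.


BDP = bandwidth * RTT
= 10 Mbps * 216 ms
= 10 * 1e6 * 216 / 1000 bits
= 2160000 bits
= 270000 bytes
= 263.6719 KB
BDP = 2160000 bits (270000 bytes)


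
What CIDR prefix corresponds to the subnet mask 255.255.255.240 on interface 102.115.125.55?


Binary: 11111111.11111111.11111111.11110000
Count leading 1s
Prefix: /28


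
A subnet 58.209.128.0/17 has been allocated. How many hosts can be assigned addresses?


Host bits = 32 - 17 = 15
Total addresses = 2^15 = 32768
Usable = total - 2 (network and broadcast)
Usable hosts: 32766


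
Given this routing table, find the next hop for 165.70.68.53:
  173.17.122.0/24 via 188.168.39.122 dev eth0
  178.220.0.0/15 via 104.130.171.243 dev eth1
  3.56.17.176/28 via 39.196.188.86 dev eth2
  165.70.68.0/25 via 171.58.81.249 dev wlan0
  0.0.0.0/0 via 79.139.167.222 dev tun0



Longest prefix match for 165.70.68.53:
  /24 173.17.122.0: no
  /15 178.220.0.0: no
  /28 3.56.17.176: no
  /25 165.70.68.0: MATCH
  /0 0.0.0.0: MATCH
Selected: next-hop 171.58.81.249 via wlan0 (matched /25)


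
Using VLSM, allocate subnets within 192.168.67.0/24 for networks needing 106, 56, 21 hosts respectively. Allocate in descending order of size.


106 hosts -> /25 (126 usable): 192.168.67.0/25
56 hosts -> /26 (62 usable): 192.168.67.128/26
21 hosts -> /27 (30 usable): 192.168.67.192/27
Allocation: 192.168.67.0/25 (106 hosts, 126 usable); 192.168.67.128/26 (56 hosts, 62 usable); 192.168.67.192/27 (21 hosts, 30 usable)


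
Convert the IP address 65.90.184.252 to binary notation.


65 = 01000001
90 = 01011010
184 = 10111000
252 = 11111100
Binary: 01000001.01011010.10111000.11111100


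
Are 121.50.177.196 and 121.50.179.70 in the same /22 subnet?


Mask: 255.255.252.0
121.50.177.196 AND mask = 121.50.176.0
121.50.179.70 AND mask = 121.50.176.0
Yes, same subnet (121.50.176.0)


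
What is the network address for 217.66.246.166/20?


IP:   11011001.01000010.11110110.10100110
Mask: 11111111.11111111.11110000.00000000
AND operation:
Net:  11011001.01000010.11110000.00000000
Network: 217.66.240.0/20


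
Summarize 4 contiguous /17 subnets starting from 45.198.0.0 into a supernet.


Original prefix: /17
Number of subnets: 4 = 2^2
New prefix = 17 - 2 = 15
Supernet: 45.198.0.0/15


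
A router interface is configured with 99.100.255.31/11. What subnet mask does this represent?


/11 means 11 network bits, 21 host bits
Binary: 11111111111000000000000000000000
Mask: 255.224.0.0


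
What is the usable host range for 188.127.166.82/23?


Network: 188.127.166.0
Broadcast: 188.127.167.255
First usable = network + 1
Last usable = broadcast - 1
Range: 188.127.166.1 to 188.127.167.254


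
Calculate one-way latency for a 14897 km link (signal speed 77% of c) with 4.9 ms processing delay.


Speed = 0.77 * 3e5 km/s = 231000 km/s
Propagation delay = 14897 / 231000 = 0.0645 s = 64.4892 ms
Processing delay = 4.9 ms
Total one-way latency = 69.3892 ms


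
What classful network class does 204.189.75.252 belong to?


First octet: 204
Binary: 11001100
110xxxxx -> Class C (192-223)
Class C, default mask 255.255.255.0 (/24)


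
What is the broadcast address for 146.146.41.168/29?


Network: 146.146.41.168/29
Host bits = 3
Set all host bits to 1:
Broadcast: 146.146.41.175


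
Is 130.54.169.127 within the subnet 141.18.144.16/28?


Subnet network: 141.18.144.16
Test IP AND mask: 130.54.169.112
No, 130.54.169.127 is not in 141.18.144.16/28


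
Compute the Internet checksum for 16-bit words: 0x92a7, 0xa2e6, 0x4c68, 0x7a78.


Sum all words (with carry folding):
+ 0x92a7 = 0x92a7
+ 0xa2e6 = 0x358e
+ 0x4c68 = 0x81f6
+ 0x7a78 = 0xfc6e
One's complement: ~0xfc6e
Checksum = 0x0391


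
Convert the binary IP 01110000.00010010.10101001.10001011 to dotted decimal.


01110000 = 112
00010010 = 18
10101001 = 169
10001011 = 139
IP: 112.18.169.139


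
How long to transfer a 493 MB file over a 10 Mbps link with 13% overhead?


Effective throughput = 10 * (1 - 13/100) = 8.7 Mbps
File size in Mb = 493 * 8 = 3944 Mb
Time = 3944 / 8.7
Time = 453.3333 seconds


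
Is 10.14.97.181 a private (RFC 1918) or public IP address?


RFC 1918 private ranges:
  10.0.0.0/8 (10.0.0.0 - 10.255.255.255)
  172.16.0.0/12 (172.16.0.0 - 172.31.255.255)
  192.168.0.0/16 (192.168.0.0 - 192.168.255.255)
Private (in 10.0.0.0/8)


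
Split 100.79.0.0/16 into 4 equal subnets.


New prefix = 16 + 2 = 18
Each subnet has 16384 addresses
  100.79.0.0/18
  100.79.64.0/18
  100.79.128.0/18
  100.79.192.0/18
Subnets: 100.79.0.0/18, 100.79.64.0/18, 100.79.128.0/18, 100.79.192.0/18


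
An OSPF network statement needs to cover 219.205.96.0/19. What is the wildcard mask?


Subnet mask: 255.255.224.0
Wildcard = 255.255.255.255 - subnet mask
255 - 255 = 0
255 - 255 = 0
255 - 224 = 31
255 - 0 = 255
Wildcard: 0.0.31.255


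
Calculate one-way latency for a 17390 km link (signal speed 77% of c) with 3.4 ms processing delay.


Speed = 0.77 * 3e5 km/s = 231000 km/s
Propagation delay = 17390 / 231000 = 0.0753 s = 75.2814 ms
Processing delay = 3.4 ms
Total one-way latency = 78.6814 ms


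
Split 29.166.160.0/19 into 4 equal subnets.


New prefix = 19 + 2 = 21
Each subnet has 2048 addresses
  29.166.160.0/21
  29.166.168.0/21
  29.166.176.0/21
  29.166.184.0/21
Subnets: 29.166.160.0/21, 29.166.168.0/21, 29.166.176.0/21, 29.166.184.0/21


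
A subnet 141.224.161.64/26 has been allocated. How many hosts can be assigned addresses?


Host bits = 32 - 26 = 6
Total addresses = 2^6 = 64
Usable = total - 2 (network and broadcast)
Usable hosts: 62


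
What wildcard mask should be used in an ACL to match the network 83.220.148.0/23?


Subnet mask: 255.255.254.0
Wildcard = 255.255.255.255 - subnet mask
255 - 255 = 0
255 - 255 = 0
255 - 254 = 1
255 - 0 = 255
Wildcard: 0.0.1.255


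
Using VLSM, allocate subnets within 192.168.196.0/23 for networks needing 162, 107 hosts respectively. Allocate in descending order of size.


162 hosts -> /24 (254 usable): 192.168.196.0/24
107 hosts -> /25 (126 usable): 192.168.197.0/25
Allocation: 192.168.196.0/24 (162 hosts, 254 usable); 192.168.197.0/25 (107 hosts, 126 usable)


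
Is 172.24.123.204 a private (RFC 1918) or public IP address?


RFC 1918 private ranges:
  10.0.0.0/8 (10.0.0.0 - 10.255.255.255)
  172.16.0.0/12 (172.16.0.0 - 172.31.255.255)
  192.168.0.0/16 (192.168.0.0 - 192.168.255.255)
Private (in 172.16.0.0/12)


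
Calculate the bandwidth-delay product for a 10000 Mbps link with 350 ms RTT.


BDP = bandwidth * RTT
= 10000 Mbps * 350 ms
= 10000 * 1e6 * 350 / 1000 bits
= 3500000000 bits
= 437500000 bytes
= 427246.0938 KB
BDP = 3500000000 bits (437500000 bytes)


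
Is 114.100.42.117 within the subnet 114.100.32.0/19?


Subnet network: 114.100.32.0
Test IP AND mask: 114.100.32.0
Yes, 114.100.42.117 is in 114.100.32.0/19


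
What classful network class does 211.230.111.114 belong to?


First octet: 211
Binary: 11010011
110xxxxx -> Class C (192-223)
Class C, default mask 255.255.255.0 (/24)


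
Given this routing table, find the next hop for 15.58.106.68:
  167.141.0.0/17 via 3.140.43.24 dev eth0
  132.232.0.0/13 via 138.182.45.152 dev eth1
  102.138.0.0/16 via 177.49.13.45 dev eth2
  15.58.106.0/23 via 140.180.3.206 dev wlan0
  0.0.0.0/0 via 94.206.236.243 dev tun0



Longest prefix match for 15.58.106.68:
  /17 167.141.0.0: no
  /13 132.232.0.0: no
  /16 102.138.0.0: no
  /23 15.58.106.0: MATCH
  /0 0.0.0.0: MATCH
Selected: next-hop 140.180.3.206 via wlan0 (matched /23)


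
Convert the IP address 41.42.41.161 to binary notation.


41 = 00101001
42 = 00101010
41 = 00101001
161 = 10100001
Binary: 00101001.00101010.00101001.10100001


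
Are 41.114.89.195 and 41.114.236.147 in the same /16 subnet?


Mask: 255.255.0.0
41.114.89.195 AND mask = 41.114.0.0
41.114.236.147 AND mask = 41.114.0.0
Yes, same subnet (41.114.0.0)


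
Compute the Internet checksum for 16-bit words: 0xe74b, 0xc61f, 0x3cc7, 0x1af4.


Sum all words (with carry folding):
+ 0xe74b = 0xe74b
+ 0xc61f = 0xad6b
+ 0x3cc7 = 0xea32
+ 0x1af4 = 0x0527
One's complement: ~0x0527
Checksum = 0xfad8


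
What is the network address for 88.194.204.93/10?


IP:   01011000.11000010.11001100.01011101
Mask: 11111111.11000000.00000000.00000000
AND operation:
Net:  01011000.11000000.00000000.00000000
Network: 88.192.0.0/10


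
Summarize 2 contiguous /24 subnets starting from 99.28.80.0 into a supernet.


Original prefix: /24
Number of subnets: 2 = 2^1
New prefix = 24 - 1 = 23
Supernet: 99.28.80.0/23


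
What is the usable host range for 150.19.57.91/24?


Network: 150.19.57.0
Broadcast: 150.19.57.255
First usable = network + 1
Last usable = broadcast - 1
Range: 150.19.57.1 to 150.19.57.254


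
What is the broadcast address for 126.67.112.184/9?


Network: 126.0.0.0/9
Host bits = 23
Set all host bits to 1:
Broadcast: 126.127.255.255


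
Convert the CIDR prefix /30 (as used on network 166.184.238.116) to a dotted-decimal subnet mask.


/30 means 30 network bits, 2 host bits
Binary: 11111111111111111111111111111100
Mask: 255.255.255.252


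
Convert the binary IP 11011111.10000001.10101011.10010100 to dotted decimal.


11011111 = 223
10000001 = 129
10101011 = 171
10010100 = 148
IP: 223.129.171.148


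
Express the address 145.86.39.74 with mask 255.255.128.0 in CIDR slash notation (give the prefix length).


Binary: 11111111.11111111.10000000.00000000
Count leading 1s
Prefix: /17


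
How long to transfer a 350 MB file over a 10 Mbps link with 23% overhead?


Effective throughput = 10 * (1 - 23/100) = 7.7 Mbps
File size in Mb = 350 * 8 = 2800 Mb
Time = 2800 / 7.7
Time = 363.6364 seconds


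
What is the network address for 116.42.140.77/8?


IP:   01110100.00101010.10001100.01001101
Mask: 11111111.00000000.00000000.00000000
AND operation:
Net:  01110100.00000000.00000000.00000000
Network: 116.0.0.0/8


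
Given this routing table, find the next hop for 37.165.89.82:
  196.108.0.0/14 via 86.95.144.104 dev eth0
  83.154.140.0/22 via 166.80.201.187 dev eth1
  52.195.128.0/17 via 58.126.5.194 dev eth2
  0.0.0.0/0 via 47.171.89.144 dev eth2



Longest prefix match for 37.165.89.82:
  /14 196.108.0.0: no
  /22 83.154.140.0: no
  /17 52.195.128.0: no
  /0 0.0.0.0: MATCH
Selected: next-hop 47.171.89.144 via eth2 (matched /0)


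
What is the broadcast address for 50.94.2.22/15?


Network: 50.94.0.0/15
Host bits = 17
Set all host bits to 1:
Broadcast: 50.95.255.255


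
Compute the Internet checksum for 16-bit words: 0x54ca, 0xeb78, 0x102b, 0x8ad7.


Sum all words (with carry folding):
+ 0x54ca = 0x54ca
+ 0xeb78 = 0x4043
+ 0x102b = 0x506e
+ 0x8ad7 = 0xdb45
One's complement: ~0xdb45
Checksum = 0x24ba


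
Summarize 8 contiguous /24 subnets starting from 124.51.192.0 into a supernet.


Original prefix: /24
Number of subnets: 8 = 2^3
New prefix = 24 - 3 = 21
Supernet: 124.51.192.0/21


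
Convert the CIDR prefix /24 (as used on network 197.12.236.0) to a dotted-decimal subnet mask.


/24 means 24 network bits, 8 host bits
Binary: 11111111111111111111111100000000
Mask: 255.255.255.0


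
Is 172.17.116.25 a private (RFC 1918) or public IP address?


RFC 1918 private ranges:
  10.0.0.0/8 (10.0.0.0 - 10.255.255.255)
  172.16.0.0/12 (172.16.0.0 - 172.31.255.255)
  192.168.0.0/16 (192.168.0.0 - 192.168.255.255)
Private (in 172.16.0.0/12)


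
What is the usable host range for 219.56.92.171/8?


Network: 219.0.0.0
Broadcast: 219.255.255.255
First usable = network + 1
Last usable = broadcast - 1
Range: 219.0.0.1 to 219.255.255.254


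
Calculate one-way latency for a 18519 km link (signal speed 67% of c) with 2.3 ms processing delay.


Speed = 0.67 * 3e5 km/s = 201000 km/s
Propagation delay = 18519 / 201000 = 0.0921 s = 92.1343 ms
Processing delay = 2.3 ms
Total one-way latency = 94.4343 ms


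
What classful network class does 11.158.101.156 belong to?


First octet: 11
Binary: 00001011
0xxxxxxx -> Class A (1-126)
Class A, default mask 255.0.0.0 (/8)


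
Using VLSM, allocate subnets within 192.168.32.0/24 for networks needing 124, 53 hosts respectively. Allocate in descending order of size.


124 hosts -> /25 (126 usable): 192.168.32.0/25
53 hosts -> /26 (62 usable): 192.168.32.128/26
Allocation: 192.168.32.0/25 (124 hosts, 126 usable); 192.168.32.128/26 (53 hosts, 62 usable)


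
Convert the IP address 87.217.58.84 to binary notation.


87 = 01010111
217 = 11011001
58 = 00111010
84 = 01010100
Binary: 01010111.11011001.00111010.01010100


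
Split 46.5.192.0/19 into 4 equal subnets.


New prefix = 19 + 2 = 21
Each subnet has 2048 addresses
  46.5.192.0/21
  46.5.200.0/21
  46.5.208.0/21
  46.5.216.0/21
Subnets: 46.5.192.0/21, 46.5.200.0/21, 46.5.208.0/21, 46.5.216.0/21


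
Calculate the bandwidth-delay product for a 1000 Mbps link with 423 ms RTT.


BDP = bandwidth * RTT
= 1000 Mbps * 423 ms
= 1000 * 1e6 * 423 / 1000 bits
= 423000000 bits
= 52875000 bytes
= 51635.7422 KB
BDP = 423000000 bits (52875000 bytes)


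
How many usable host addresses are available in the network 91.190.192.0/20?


Host bits = 32 - 20 = 12
Total addresses = 2^12 = 4096
Usable = total - 2 (network and broadcast)
Usable hosts: 4094


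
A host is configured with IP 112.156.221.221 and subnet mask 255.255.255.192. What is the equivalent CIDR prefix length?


Binary: 11111111.11111111.11111111.11000000
Count leading 1s
Prefix: /26


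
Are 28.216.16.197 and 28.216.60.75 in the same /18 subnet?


Mask: 255.255.192.0
28.216.16.197 AND mask = 28.216.0.0
28.216.60.75 AND mask = 28.216.0.0
Yes, same subnet (28.216.0.0)


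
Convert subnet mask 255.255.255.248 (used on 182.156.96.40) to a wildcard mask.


Subnet mask: 255.255.255.248
Wildcard = 255.255.255.255 - subnet mask
255 - 255 = 0
255 - 255 = 0
255 - 255 = 0
255 - 248 = 7
Wildcard: 0.0.0.7


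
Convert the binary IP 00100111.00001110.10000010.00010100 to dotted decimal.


00100111 = 39
00001110 = 14
10000010 = 130
00010100 = 20
IP: 39.14.130.20


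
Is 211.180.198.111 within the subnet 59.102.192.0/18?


Subnet network: 59.102.192.0
Test IP AND mask: 211.180.192.0
No, 211.180.198.111 is not in 59.102.192.0/18


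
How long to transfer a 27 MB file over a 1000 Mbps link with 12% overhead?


Effective throughput = 1000 * (1 - 12/100) = 880 Mbps
File size in Mb = 27 * 8 = 216 Mb
Time = 216 / 880
Time = 0.2455 seconds


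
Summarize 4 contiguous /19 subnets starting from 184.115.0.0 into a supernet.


Original prefix: /19
Number of subnets: 4 = 2^2
New prefix = 19 - 2 = 17
Supernet: 184.115.0.0/17


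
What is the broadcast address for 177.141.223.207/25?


Network: 177.141.223.128/25
Host bits = 7
Set all host bits to 1:
Broadcast: 177.141.223.255


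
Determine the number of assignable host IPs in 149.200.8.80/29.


Host bits = 32 - 29 = 3
Total addresses = 2^3 = 8
Usable = total - 2 (network and broadcast)
Usable hosts: 6


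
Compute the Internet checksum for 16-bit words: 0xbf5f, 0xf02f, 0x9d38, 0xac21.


Sum all words (with carry folding):
+ 0xbf5f = 0xbf5f
+ 0xf02f = 0xaf8f
+ 0x9d38 = 0x4cc8
+ 0xac21 = 0xf8e9
One's complement: ~0xf8e9
Checksum = 0x0716


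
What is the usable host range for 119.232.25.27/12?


Network: 119.224.0.0
Broadcast: 119.239.255.255
First usable = network + 1
Last usable = broadcast - 1
Range: 119.224.0.1 to 119.239.255.254


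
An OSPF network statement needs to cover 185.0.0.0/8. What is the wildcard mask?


Subnet mask: 255.0.0.0
Wildcard = 255.255.255.255 - subnet mask
255 - 255 = 0
255 - 0 = 255
255 - 0 = 255
255 - 0 = 255
Wildcard: 0.255.255.255


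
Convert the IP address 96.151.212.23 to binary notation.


96 = 01100000
151 = 10010111
212 = 11010100
23 = 00010111
Binary: 01100000.10010111.11010100.00010111


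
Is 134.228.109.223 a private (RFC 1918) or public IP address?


RFC 1918 private ranges:
  10.0.0.0/8 (10.0.0.0 - 10.255.255.255)
  172.16.0.0/12 (172.16.0.0 - 172.31.255.255)
  192.168.0.0/16 (192.168.0.0 - 192.168.255.255)
Public (not in any RFC 1918 range)


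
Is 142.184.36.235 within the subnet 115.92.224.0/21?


Subnet network: 115.92.224.0
Test IP AND mask: 142.184.32.0
No, 142.184.36.235 is not in 115.92.224.0/21


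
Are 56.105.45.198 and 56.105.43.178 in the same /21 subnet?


Mask: 255.255.248.0
56.105.45.198 AND mask = 56.105.40.0
56.105.43.178 AND mask = 56.105.40.0
Yes, same subnet (56.105.40.0)


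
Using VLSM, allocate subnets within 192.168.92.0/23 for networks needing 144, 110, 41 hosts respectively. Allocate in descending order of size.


144 hosts -> /24 (254 usable): 192.168.92.0/24
110 hosts -> /25 (126 usable): 192.168.93.0/25
41 hosts -> /26 (62 usable): 192.168.93.128/26
Allocation: 192.168.92.0/24 (144 hosts, 254 usable); 192.168.93.0/25 (110 hosts, 126 usable); 192.168.93.128/26 (41 hosts, 62 usable)


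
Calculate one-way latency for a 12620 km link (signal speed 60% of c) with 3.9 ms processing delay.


Speed = 0.6 * 3e5 km/s = 180000 km/s
Propagation delay = 12620 / 180000 = 0.0701 s = 70.1111 ms
Processing delay = 3.9 ms
Total one-way latency = 74.0111 ms


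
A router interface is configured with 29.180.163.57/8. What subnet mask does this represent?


/8 means 8 network bits, 24 host bits
Binary: 11111111000000000000000000000000
Mask: 255.0.0.0


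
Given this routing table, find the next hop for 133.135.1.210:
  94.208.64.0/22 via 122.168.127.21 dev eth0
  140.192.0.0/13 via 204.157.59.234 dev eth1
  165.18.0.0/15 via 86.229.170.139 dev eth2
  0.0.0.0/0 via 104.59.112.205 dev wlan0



Longest prefix match for 133.135.1.210:
  /22 94.208.64.0: no
  /13 140.192.0.0: no
  /15 165.18.0.0: no
  /0 0.0.0.0: MATCH
Selected: next-hop 104.59.112.205 via wlan0 (matched /0)


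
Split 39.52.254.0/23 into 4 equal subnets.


New prefix = 23 + 2 = 25
Each subnet has 128 addresses
  39.52.254.0/25
  39.52.254.128/25
  39.52.255.0/25
  39.52.255.128/25
Subnets: 39.52.254.0/25, 39.52.254.128/25, 39.52.255.0/25, 39.52.255.128/25


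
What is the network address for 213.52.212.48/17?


IP:   11010101.00110100.11010100.00110000
Mask: 11111111.11111111.10000000.00000000
AND operation:
Net:  11010101.00110100.10000000.00000000
Network: 213.52.128.0/17


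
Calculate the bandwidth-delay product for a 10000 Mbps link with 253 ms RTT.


BDP = bandwidth * RTT
= 10000 Mbps * 253 ms
= 10000 * 1e6 * 253 / 1000 bits
= 2530000000 bits
= 316250000 bytes
= 308837.8906 KB
BDP = 2530000000 bits (316250000 bytes)


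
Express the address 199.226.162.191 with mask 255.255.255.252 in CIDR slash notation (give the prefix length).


Binary: 11111111.11111111.11111111.11111100
Count leading 1s
Prefix: /30


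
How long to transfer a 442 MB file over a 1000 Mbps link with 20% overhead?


Effective throughput = 1000 * (1 - 20/100) = 800 Mbps
File size in Mb = 442 * 8 = 3536 Mb
Time = 3536 / 800
Time = 4.42 seconds


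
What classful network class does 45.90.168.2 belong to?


First octet: 45
Binary: 00101101
0xxxxxxx -> Class A (1-126)
Class A, default mask 255.0.0.0 (/8)


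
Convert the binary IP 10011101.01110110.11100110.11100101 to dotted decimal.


10011101 = 157
01110110 = 118
11100110 = 230
11100101 = 229
IP: 157.118.230.229


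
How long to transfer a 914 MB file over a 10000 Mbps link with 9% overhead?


Effective throughput = 10000 * (1 - 9/100) = 9100 Mbps
File size in Mb = 914 * 8 = 7312 Mb
Time = 7312 / 9100
Time = 0.8035 seconds


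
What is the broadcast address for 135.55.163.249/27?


Network: 135.55.163.224/27
Host bits = 5
Set all host bits to 1:
Broadcast: 135.55.163.255


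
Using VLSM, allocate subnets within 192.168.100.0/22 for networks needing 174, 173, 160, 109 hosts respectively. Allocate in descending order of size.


174 hosts -> /24 (254 usable): 192.168.100.0/24
173 hosts -> /24 (254 usable): 192.168.101.0/24
160 hosts -> /24 (254 usable): 192.168.102.0/24
109 hosts -> /25 (126 usable): 192.168.103.0/25
Allocation: 192.168.100.0/24 (174 hosts, 254 usable); 192.168.101.0/24 (173 hosts, 254 usable); 192.168.102.0/24 (160 hosts, 254 usable); 192.168.103.0/25 (109 hosts, 126 usable)


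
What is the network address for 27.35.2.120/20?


IP:   00011011.00100011.00000010.01111000
Mask: 11111111.11111111.11110000.00000000
AND operation:
Net:  00011011.00100011.00000000.00000000
Network: 27.35.0.0/20


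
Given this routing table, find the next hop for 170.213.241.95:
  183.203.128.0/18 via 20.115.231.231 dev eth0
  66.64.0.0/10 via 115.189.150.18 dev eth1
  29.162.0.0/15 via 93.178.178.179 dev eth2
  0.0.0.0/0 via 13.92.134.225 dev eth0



Longest prefix match for 170.213.241.95:
  /18 183.203.128.0: no
  /10 66.64.0.0: no
  /15 29.162.0.0: no
  /0 0.0.0.0: MATCH
Selected: next-hop 13.92.134.225 via eth0 (matched /0)


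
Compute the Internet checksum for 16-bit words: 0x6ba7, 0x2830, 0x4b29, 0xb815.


Sum all words (with carry folding):
+ 0x6ba7 = 0x6ba7
+ 0x2830 = 0x93d7
+ 0x4b29 = 0xdf00
+ 0xb815 = 0x9716
One's complement: ~0x9716
Checksum = 0x68e9


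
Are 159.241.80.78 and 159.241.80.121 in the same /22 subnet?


Mask: 255.255.252.0
159.241.80.78 AND mask = 159.241.80.0
159.241.80.121 AND mask = 159.241.80.0
Yes, same subnet (159.241.80.0)


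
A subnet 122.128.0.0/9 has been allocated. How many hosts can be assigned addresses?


Host bits = 32 - 9 = 23
Total addresses = 2^23 = 8388608
Usable = total - 2 (network and broadcast)
Usable hosts: 8388606


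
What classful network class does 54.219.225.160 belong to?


First octet: 54
Binary: 00110110
0xxxxxxx -> Class A (1-126)
Class A, default mask 255.0.0.0 (/8)


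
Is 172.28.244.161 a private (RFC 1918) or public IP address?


RFC 1918 private ranges:
  10.0.0.0/8 (10.0.0.0 - 10.255.255.255)
  172.16.0.0/12 (172.16.0.0 - 172.31.255.255)
  192.168.0.0/16 (192.168.0.0 - 192.168.255.255)
Private (in 172.16.0.0/12)


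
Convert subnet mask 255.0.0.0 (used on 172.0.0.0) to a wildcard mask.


Subnet mask: 255.0.0.0
Wildcard = 255.255.255.255 - subnet mask
255 - 255 = 0
255 - 0 = 255
255 - 0 = 255
255 - 0 = 255
Wildcard: 0.255.255.255


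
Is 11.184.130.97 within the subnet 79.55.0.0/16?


Subnet network: 79.55.0.0
Test IP AND mask: 11.184.0.0
No, 11.184.130.97 is not in 79.55.0.0/16


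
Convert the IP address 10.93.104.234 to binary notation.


10 = 00001010
93 = 01011101
104 = 01101000
234 = 11101010
Binary: 00001010.01011101.01101000.11101010


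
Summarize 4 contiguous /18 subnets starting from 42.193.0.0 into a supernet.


Original prefix: /18
Number of subnets: 4 = 2^2
New prefix = 18 - 2 = 16
Supernet: 42.193.0.0/16


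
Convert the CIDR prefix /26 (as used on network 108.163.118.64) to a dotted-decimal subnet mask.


/26 means 26 network bits, 6 host bits
Binary: 11111111111111111111111111000000
Mask: 255.255.255.192


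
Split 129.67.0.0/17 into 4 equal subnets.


New prefix = 17 + 2 = 19
Each subnet has 8192 addresses
  129.67.0.0/19
  129.67.32.0/19
  129.67.64.0/19
  129.67.96.0/19
Subnets: 129.67.0.0/19, 129.67.32.0/19, 129.67.64.0/19, 129.67.96.0/19


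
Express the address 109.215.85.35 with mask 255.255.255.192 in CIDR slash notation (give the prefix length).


Binary: 11111111.11111111.11111111.11000000
Count leading 1s
Prefix: /26


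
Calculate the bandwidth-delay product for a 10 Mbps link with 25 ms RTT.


BDP = bandwidth * RTT
= 10 Mbps * 25 ms
= 10 * 1e6 * 25 / 1000 bits
= 250000 bits
= 31250 bytes
= 30.5176 KB
BDP = 250000 bits (31250 bytes)


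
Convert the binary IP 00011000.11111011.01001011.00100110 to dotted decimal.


00011000 = 24
11111011 = 251
01001011 = 75
00100110 = 38
IP: 24.251.75.38


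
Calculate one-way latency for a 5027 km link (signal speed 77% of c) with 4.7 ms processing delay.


Speed = 0.77 * 3e5 km/s = 231000 km/s
Propagation delay = 5027 / 231000 = 0.0218 s = 21.7619 ms
Processing delay = 4.7 ms
Total one-way latency = 26.4619 ms


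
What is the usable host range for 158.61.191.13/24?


Network: 158.61.191.0
Broadcast: 158.61.191.255
First usable = network + 1
Last usable = broadcast - 1
Range: 158.61.191.1 to 158.61.191.254


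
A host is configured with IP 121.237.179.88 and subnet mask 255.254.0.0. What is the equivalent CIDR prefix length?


Binary: 11111111.11111110.00000000.00000000
Count leading 1s
Prefix: /15


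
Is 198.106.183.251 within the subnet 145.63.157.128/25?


Subnet network: 145.63.157.128
Test IP AND mask: 198.106.183.128
No, 198.106.183.251 is not in 145.63.157.128/25


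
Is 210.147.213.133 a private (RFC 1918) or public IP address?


RFC 1918 private ranges:
  10.0.0.0/8 (10.0.0.0 - 10.255.255.255)
  172.16.0.0/12 (172.16.0.0 - 172.31.255.255)
  192.168.0.0/16 (192.168.0.0 - 192.168.255.255)
Public (not in any RFC 1918 range)


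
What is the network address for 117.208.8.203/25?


IP:   01110101.11010000.00001000.11001011
Mask: 11111111.11111111.11111111.10000000
AND operation:
Net:  01110101.11010000.00001000.10000000
Network: 117.208.8.128/25


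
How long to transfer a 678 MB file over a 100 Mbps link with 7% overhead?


Effective throughput = 100 * (1 - 7/100) = 93 Mbps
File size in Mb = 678 * 8 = 5424 Mb
Time = 5424 / 93
Time = 58.3226 seconds


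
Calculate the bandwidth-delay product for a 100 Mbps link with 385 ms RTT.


BDP = bandwidth * RTT
= 100 Mbps * 385 ms
= 100 * 1e6 * 385 / 1000 bits
= 38500000 bits
= 4812500 bytes
= 4699.707 KB
BDP = 38500000 bits (4812500 bytes)


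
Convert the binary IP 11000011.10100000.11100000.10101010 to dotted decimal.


11000011 = 195
10100000 = 160
11100000 = 224
10101010 = 170
IP: 195.160.224.170


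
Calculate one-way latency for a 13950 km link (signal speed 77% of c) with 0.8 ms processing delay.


Speed = 0.77 * 3e5 km/s = 231000 km/s
Propagation delay = 13950 / 231000 = 0.0604 s = 60.3896 ms
Processing delay = 0.8 ms
Total one-way latency = 61.1896 ms


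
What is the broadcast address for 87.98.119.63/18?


Network: 87.98.64.0/18
Host bits = 14
Set all host bits to 1:
Broadcast: 87.98.127.255


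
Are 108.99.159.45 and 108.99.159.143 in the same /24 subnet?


Mask: 255.255.255.0
108.99.159.45 AND mask = 108.99.159.0
108.99.159.143 AND mask = 108.99.159.0
Yes, same subnet (108.99.159.0)


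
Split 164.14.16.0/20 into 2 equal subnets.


New prefix = 20 + 1 = 21
Each subnet has 2048 addresses
  164.14.16.0/21
  164.14.24.0/21
Subnets: 164.14.16.0/21, 164.14.24.0/21


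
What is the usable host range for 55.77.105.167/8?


Network: 55.0.0.0
Broadcast: 55.255.255.255
First usable = network + 1
Last usable = broadcast - 1
Range: 55.0.0.1 to 55.255.255.254


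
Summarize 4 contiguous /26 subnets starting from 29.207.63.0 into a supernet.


Original prefix: /26
Number of subnets: 4 = 2^2
New prefix = 26 - 2 = 24
Supernet: 29.207.63.0/24


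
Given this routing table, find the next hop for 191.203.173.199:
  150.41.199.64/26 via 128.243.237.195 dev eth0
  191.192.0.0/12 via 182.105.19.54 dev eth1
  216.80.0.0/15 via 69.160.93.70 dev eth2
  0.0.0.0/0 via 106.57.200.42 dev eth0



Longest prefix match for 191.203.173.199:
  /26 150.41.199.64: no
  /12 191.192.0.0: MATCH
  /15 216.80.0.0: no
  /0 0.0.0.0: MATCH
Selected: next-hop 182.105.19.54 via eth1 (matched /12)


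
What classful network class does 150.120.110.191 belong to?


First octet: 150
Binary: 10010110
10xxxxxx -> Class B (128-191)
Class B, default mask 255.255.0.0 (/16)


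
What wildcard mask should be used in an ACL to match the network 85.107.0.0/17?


Subnet mask: 255.255.128.0
Wildcard = 255.255.255.255 - subnet mask
255 - 255 = 0
255 - 255 = 0
255 - 128 = 127
255 - 0 = 255
Wildcard: 0.0.127.255


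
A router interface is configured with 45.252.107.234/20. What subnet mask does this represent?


/20 means 20 network bits, 12 host bits
Binary: 11111111111111111111000000000000
Mask: 255.255.240.0


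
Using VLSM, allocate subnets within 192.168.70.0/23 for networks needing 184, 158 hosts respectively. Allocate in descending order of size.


184 hosts -> /24 (254 usable): 192.168.70.0/24
158 hosts -> /24 (254 usable): 192.168.71.0/24
Allocation: 192.168.70.0/24 (184 hosts, 254 usable); 192.168.71.0/24 (158 hosts, 254 usable)


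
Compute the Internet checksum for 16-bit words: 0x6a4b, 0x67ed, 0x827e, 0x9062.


Sum all words (with carry folding):
+ 0x6a4b = 0x6a4b
+ 0x67ed = 0xd238
+ 0x827e = 0x54b7
+ 0x9062 = 0xe519
One's complement: ~0xe519
Checksum = 0x1ae6


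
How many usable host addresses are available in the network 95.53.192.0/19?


Host bits = 32 - 19 = 13
Total addresses = 2^13 = 8192
Usable = total - 2 (network and broadcast)
Usable hosts: 8190


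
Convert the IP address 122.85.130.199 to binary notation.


122 = 01111010
85 = 01010101
130 = 10000010
199 = 11000111
Binary: 01111010.01010101.10000010.11000111


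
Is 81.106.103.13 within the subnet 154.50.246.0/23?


Subnet network: 154.50.246.0
Test IP AND mask: 81.106.102.0
No, 81.106.103.13 is not in 154.50.246.0/23


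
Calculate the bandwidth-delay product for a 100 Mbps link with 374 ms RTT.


BDP = bandwidth * RTT
= 100 Mbps * 374 ms
= 100 * 1e6 * 374 / 1000 bits
= 37400000 bits
= 4675000 bytes
= 4565.4297 KB
BDP = 37400000 bits (4675000 bytes)


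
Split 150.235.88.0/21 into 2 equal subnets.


New prefix = 21 + 1 = 22
Each subnet has 1024 addresses
  150.235.88.0/22
  150.235.92.0/22
Subnets: 150.235.88.0/22, 150.235.92.0/22


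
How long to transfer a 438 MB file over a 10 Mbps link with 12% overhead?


Effective throughput = 10 * (1 - 12/100) = 8.8 Mbps
File size in Mb = 438 * 8 = 3504 Mb
Time = 3504 / 8.8
Time = 398.1818 seconds


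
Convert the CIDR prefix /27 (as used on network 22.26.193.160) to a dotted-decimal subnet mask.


/27 means 27 network bits, 5 host bits
Binary: 11111111111111111111111111100000
Mask: 255.255.255.224


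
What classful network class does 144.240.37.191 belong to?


First octet: 144
Binary: 10010000
10xxxxxx -> Class B (128-191)
Class B, default mask 255.255.0.0 (/16)


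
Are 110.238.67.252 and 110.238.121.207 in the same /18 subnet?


Mask: 255.255.192.0
110.238.67.252 AND mask = 110.238.64.0
110.238.121.207 AND mask = 110.238.64.0
Yes, same subnet (110.238.64.0)


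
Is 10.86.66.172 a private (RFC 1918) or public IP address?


RFC 1918 private ranges:
  10.0.0.0/8 (10.0.0.0 - 10.255.255.255)
  172.16.0.0/12 (172.16.0.0 - 172.31.255.255)
  192.168.0.0/16 (192.168.0.0 - 192.168.255.255)
Private (in 10.0.0.0/8)


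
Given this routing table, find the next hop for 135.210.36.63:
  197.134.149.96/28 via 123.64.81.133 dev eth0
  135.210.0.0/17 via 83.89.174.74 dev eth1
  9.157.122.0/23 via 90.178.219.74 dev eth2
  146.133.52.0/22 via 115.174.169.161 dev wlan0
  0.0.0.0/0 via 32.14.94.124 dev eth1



Longest prefix match for 135.210.36.63:
  /28 197.134.149.96: no
  /17 135.210.0.0: MATCH
  /23 9.157.122.0: no
  /22 146.133.52.0: no
  /0 0.0.0.0: MATCH
Selected: next-hop 83.89.174.74 via eth1 (matched /17)


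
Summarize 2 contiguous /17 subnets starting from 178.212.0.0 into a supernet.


Original prefix: /17
Number of subnets: 2 = 2^1
New prefix = 17 - 1 = 16
Supernet: 178.212.0.0/16


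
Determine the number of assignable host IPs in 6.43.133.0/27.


Host bits = 32 - 27 = 5
Total addresses = 2^5 = 32
Usable = total - 2 (network and broadcast)
Usable hosts: 30


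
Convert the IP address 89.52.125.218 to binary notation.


89 = 01011001
52 = 00110100
125 = 01111101
218 = 11011010
Binary: 01011001.00110100.01111101.11011010


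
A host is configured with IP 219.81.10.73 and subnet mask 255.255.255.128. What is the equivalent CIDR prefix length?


Binary: 11111111.11111111.11111111.10000000
Count leading 1s
Prefix: /25


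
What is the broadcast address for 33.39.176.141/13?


Network: 33.32.0.0/13
Host bits = 19
Set all host bits to 1:
Broadcast: 33.39.255.255


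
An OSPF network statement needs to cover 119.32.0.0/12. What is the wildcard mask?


Subnet mask: 255.240.0.0
Wildcard = 255.255.255.255 - subnet mask
255 - 255 = 0
255 - 240 = 15
255 - 0 = 255
255 - 0 = 255
Wildcard: 0.15.255.255


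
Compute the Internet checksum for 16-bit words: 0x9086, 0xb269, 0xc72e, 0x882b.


Sum all words (with carry folding):
+ 0x9086 = 0x9086
+ 0xb269 = 0x42f0
+ 0xc72e = 0x0a1f
+ 0x882b = 0x924a
One's complement: ~0x924a
Checksum = 0x6db5


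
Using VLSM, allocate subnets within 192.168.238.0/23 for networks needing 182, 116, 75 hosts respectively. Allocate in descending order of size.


182 hosts -> /24 (254 usable): 192.168.238.0/24
116 hosts -> /25 (126 usable): 192.168.239.0/25
75 hosts -> /25 (126 usable): 192.168.239.128/25
Allocation: 192.168.238.0/24 (182 hosts, 254 usable); 192.168.239.0/25 (116 hosts, 126 usable); 192.168.239.128/25 (75 hosts, 126 usable)


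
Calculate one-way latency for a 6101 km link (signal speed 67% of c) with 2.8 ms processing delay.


Speed = 0.67 * 3e5 km/s = 201000 km/s
Propagation delay = 6101 / 201000 = 0.0304 s = 30.3532 ms
Processing delay = 2.8 ms
Total one-way latency = 33.1532 ms


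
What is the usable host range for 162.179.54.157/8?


Network: 162.0.0.0
Broadcast: 162.255.255.255
First usable = network + 1
Last usable = broadcast - 1
Range: 162.0.0.1 to 162.255.255.254


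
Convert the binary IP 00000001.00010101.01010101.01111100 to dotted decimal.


00000001 = 1
00010101 = 21
01010101 = 85
01111100 = 124
IP: 1.21.85.124


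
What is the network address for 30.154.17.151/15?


IP:   00011110.10011010.00010001.10010111
Mask: 11111111.11111110.00000000.00000000
AND operation:
Net:  00011110.10011010.00000000.00000000
Network: 30.154.0.0/15


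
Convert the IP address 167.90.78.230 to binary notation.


167 = 10100111
90 = 01011010
78 = 01001110
230 = 11100110
Binary: 10100111.01011010.01001110.11100110


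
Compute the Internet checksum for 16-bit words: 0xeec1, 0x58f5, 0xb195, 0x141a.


Sum all words (with carry folding):
+ 0xeec1 = 0xeec1
+ 0x58f5 = 0x47b7
+ 0xb195 = 0xf94c
+ 0x141a = 0x0d67
One's complement: ~0x0d67
Checksum = 0xf298


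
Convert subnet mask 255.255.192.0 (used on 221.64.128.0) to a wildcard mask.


Subnet mask: 255.255.192.0
Wildcard = 255.255.255.255 - subnet mask
255 - 255 = 0
255 - 255 = 0
255 - 192 = 63
255 - 0 = 255
Wildcard: 0.0.63.255


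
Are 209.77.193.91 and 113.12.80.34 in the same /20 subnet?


Mask: 255.255.240.0
209.77.193.91 AND mask = 209.77.192.0
113.12.80.34 AND mask = 113.12.80.0
No, different subnets (209.77.192.0 vs 113.12.80.0)


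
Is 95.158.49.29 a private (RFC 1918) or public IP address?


RFC 1918 private ranges:
  10.0.0.0/8 (10.0.0.0 - 10.255.255.255)
  172.16.0.0/12 (172.16.0.0 - 172.31.255.255)
  192.168.0.0/16 (192.168.0.0 - 192.168.255.255)
Public (not in any RFC 1918 range)


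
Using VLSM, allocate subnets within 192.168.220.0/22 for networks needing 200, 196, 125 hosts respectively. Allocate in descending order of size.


200 hosts -> /24 (254 usable): 192.168.220.0/24
196 hosts -> /24 (254 usable): 192.168.221.0/24
125 hosts -> /25 (126 usable): 192.168.222.0/25
Allocation: 192.168.220.0/24 (200 hosts, 254 usable); 192.168.221.0/24 (196 hosts, 254 usable); 192.168.222.0/25 (125 hosts, 126 usable)
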